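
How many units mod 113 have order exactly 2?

φ(113) = 113 − 1 = 112 = 2^4 · 7.
Since (Z/113Z)^× is cyclic of order 112, the number of elements of order d is φ(d) when d | 112 and 0 otherwise.
2 | 112, and φ(2) = 2 − 1 = 1.

1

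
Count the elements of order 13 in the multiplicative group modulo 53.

12

φ(53) = 53 − 1 = 52 = 2^2 · 13.
Since (Z/53Z)^× is cyclic of order 52, the number of elements of order d is φ(d) when d | 52 and 0 otherwise.
13 | 52, and φ(13) = 13 − 1 = 12.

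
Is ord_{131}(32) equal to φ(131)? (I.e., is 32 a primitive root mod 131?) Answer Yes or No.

φ(131) = 131 − 1 = 130 = 2 · 5 · 13.
An element g generates (Z/131Z)^× iff g^(130/q) ≢ 1 (mod 131) for each prime q ∈ {2, 5, 13}.
32^65 ≡ 130 (mod 131)  [q = 2: ≢ 1 ✓]
32^26 ≡ 1 (mod 131)  [q = 5: ≡ 1 ✗]
32^10 ≡ 80 (mod 131)  [q = 13: ≢ 1 ✓]
32^26 ≡ 1 shows ord(32) | 26, strictly less than φ(131); not a primitive root.

No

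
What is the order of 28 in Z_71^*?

70

By Lagrange's theorem, ord_71(28) divides φ(71) = 71 − 1 = 70 = 2 · 5 · 7.
Divisors of 70: 1, 2, 5, 7, 10, 14, 35, 70.
Compute 28^d (mod 71) for the divisors d until we hit 1:
28^1 ≡ 28 (mod 71)
28^2 ≡ 3 (mod 71)
28^5 ≡ 39 (mod 71)
28^7 ≡ 46 (mod 71)
28^10 ≡ 30 (mod 71)
28^14 ≡ 57 (mod 71)
28^35 ≡ 70 (mod 71)
28^70 ≡ 1 (mod 71) ✓
So ord_71(28) = 70.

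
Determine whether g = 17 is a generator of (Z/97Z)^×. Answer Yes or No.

Yes

φ(97) = 97 − 1 = 96 = 2^5 · 3.
It suffices to check that the order of 17 is not a proper divisor of 96: compute 17^(96/q) for q ∈ {2, 3}.
17^48 ≡ 96 (mod 97)  [q = 2: ≢ 1 ✓]
17^32 ≡ 61 (mod 97)  [q = 3: ≢ 1 ✓]
None equal 1, so ord_97(17) = 96: 17 is a primitive root.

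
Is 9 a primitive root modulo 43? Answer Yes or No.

No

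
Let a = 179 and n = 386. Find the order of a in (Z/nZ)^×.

Since 179 ∈ (Z/386Z)^×, its order divides φ(386) = φ(2)·φ(193) = 1·192 = 192 = 2^6 · 3.
Divisors of 192: 1, 2, 3, 4, 6, 8, 12, 16, 24, 32, 48, 64, 96, 192.
Check 179^d mod 386 for each divisor in increasing order:
179^1 ≡ 179 (mod 386)
179^2 ≡ 3 (mod 386)
179^3 ≡ 151 (mod 386)
179^4 ≡ 9 (mod 386)
179^6 ≡ 27 (mod 386)
179^8 ≡ 81 (mod 386)
179^12 ≡ 343 (mod 386)
179^16 ≡ 385 (mod 386)
179^24 ≡ 305 (mod 386)
179^32 ≡ 1 (mod 386) ✓
Therefore the multiplicative order of 179 modulo 386 is 32.

32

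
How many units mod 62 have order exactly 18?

0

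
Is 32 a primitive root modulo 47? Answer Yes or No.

No

φ(47) = 47 − 1 = 46 = 2 · 23.
Test 32^(46/q) mod 47 for each prime factor q of 46:
32^23 ≡ 1 (mod 47)  [q = 2: ≡ 1 ✗]
32^2 ≡ 37 (mod 47)  [q = 23: ≢ 1 ✓]
The check at q = 2 fails, so 32 generates a proper subgroup.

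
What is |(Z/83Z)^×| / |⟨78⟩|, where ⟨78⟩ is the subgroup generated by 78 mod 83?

The order of 78 must divide φ(83) = 83 − 1 = 82 = 2 · 41.
Divisors of 82: 1, 2, 41, 82.
Compute 78^d (mod 83) for the divisors d until we hit 1:
78^1 ≡ 78 (mod 83)
78^2 ≡ 25 (mod 83)
78^41 ≡ 1 (mod 83) ✓
So ord_83(78) = 41, hence |⟨78⟩| = 41.
Index = |(Z/83Z)^×| / |⟨78⟩| = 82 / 41 = 2.

2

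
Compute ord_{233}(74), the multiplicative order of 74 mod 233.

29

By Lagrange's theorem, ord_233(74) divides φ(233) = 233 − 1 = 232 = 2^3 · 29.
Divisors of 232: 1, 2, 4, 8, 29, 58, 116, 232.
Compute 74^d (mod 233) for the divisors d until we hit 1:
74^1 ≡ 74
74^2 ≡ 117
74^4 ≡ 175
74^8 ≡ 102
74^29 ≡ 1
The smallest such exponent is 29, so the order of 74 is 29.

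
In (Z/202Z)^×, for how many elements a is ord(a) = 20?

8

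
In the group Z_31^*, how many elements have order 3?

φ(31) = 31 − 1 = 30 = 2 · 3 · 5.
Since (Z/31Z)^× is cyclic of order 30, the number of elements of order d is φ(d) when d | 30 and 0 otherwise.
3 | 30, and φ(3) = 3 − 1 = 2.

2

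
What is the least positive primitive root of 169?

2

φ(169) = φ(13^2) = 13·(13−1) = 156 = 2^2 · 3 · 13.
Test candidates g = 2, 3, … against the prime factors q ∈ {2, 3, 13} of φ(169): g is a generator iff g^(156/q) ≢ 1 for every such q.
g = 2: 2^78 ≡ 168; 2^52 ≡ 146; 2^12 ≡ 40 — none is 1, so 2 is a primitive root.
So 2 is the smallest generator of (Z/169Z)^×.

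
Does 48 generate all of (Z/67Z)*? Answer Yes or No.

Yes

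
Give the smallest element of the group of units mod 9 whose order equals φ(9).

φ(9) = φ(3^2) = 3·(3−1) = 6 = 2 · 3.
g is a primitive root iff g^(6/q) ≢ 1 (mod 9) for each prime q ∈ {2, 3}.
g = 2: 2^3 ≡ 8; 2^2 ≡ 4 — none is 1, so 2 is a primitive root.
So 2 is the smallest generator of (Z/9Z)^×.

2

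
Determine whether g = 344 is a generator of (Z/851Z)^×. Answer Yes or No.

No

851 = 23 · 37 is a product of two distinct odd primes, so (Z/851Z)^× ≅ (Z/23Z)^× × (Z/37Z)^× is not cyclic.
No primitive root modulo 851 exists; in particular 344 is not one.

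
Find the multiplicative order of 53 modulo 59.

29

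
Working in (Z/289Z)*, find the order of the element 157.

68

The order of 157 must divide φ(289) = φ(17^2) = 17·(17−1) = 272 = 2^4 · 17.
Divisors of 272: 1, 2, 4, 8, 16, 17, 34, 68, 136, 272.
Evaluate successive powers at the divisors of 272:
157^1 ≡ 157 (mod 289)
157^2 ≡ 84 (mod 289)
157^4 ≡ 120 (mod 289)
157^8 ≡ 239 (mod 289)
157^16 ≡ 188 (mod 289)
157^17 ≡ 38 (mod 289)
157^34 ≡ 288 (mod 289)
157^68 ≡ 1 (mod 289) ✓
Hence ord(157) = 68.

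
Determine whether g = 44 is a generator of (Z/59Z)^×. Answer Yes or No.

Yes

φ(59) = 59 − 1 = 58 = 2 · 29.
44 is a primitive root mod 59 iff 44^(φ(59)/q) ≢ 1 for every prime q | φ(59), i.e. q ∈ {2, 29}.
44^29 ≡ 58 (mod 59)  [q = 2: ≢ 1 ✓]
44^2 ≡ 48 (mod 59)  [q = 29: ≢ 1 ✓]
None equal 1, so ord_59(44) = 58: 44 is a primitive root.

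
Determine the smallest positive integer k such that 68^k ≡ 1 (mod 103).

51

Since 68 ∈ (Z/103Z)^×, its order divides φ(103) = 103 − 1 = 102 = 2 · 3 · 17.
Divisors of 102: 1, 2, 3, 6, 17, 34, 51, 102.
Compute 68^d (mod 103) for the divisors d until we hit 1:
68^1 ≡ 68 (mod 103)
68^2 ≡ 92 (mod 103)
68^3 ≡ 76 (mod 103)
68^6 ≡ 8 (mod 103)
68^17 ≡ 56 (mod 103)
68^34 ≡ 46 (mod 103)
68^51 ≡ 1 (mod 103) ✓
So ord_103(68) = 51.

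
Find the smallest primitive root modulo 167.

5

φ(167) = 167 − 1 = 166 = 2 · 83.
g is a primitive root iff g^(166/q) ≢ 1 (mod 167) for each prime q ∈ {2, 83}.
g = 2: 2^83 ≡ 1 — hits 1, so not a primitive root.
g = 3: 3^83 ≡ 1 — hits 1, so not a primitive root.
g = 4: 4^83 ≡ 1 — hits 1, so not a primitive root.
g = 5: 5^83 ≡ 166; 5^2 ≡ 25 — none is 1, so 5 is a primitive root.
So 5 is the smallest generator of (Z/167Z)^×.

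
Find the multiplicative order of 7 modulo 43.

6

Since 7 ∈ (Z/43Z)^×, its order divides φ(43) = 43 − 1 = 42 = 2 · 3 · 7.
Divisors of 42: 1, 2, 3, 6, 7, 14, 21, 42.
Evaluate successive powers at the divisors of 42:
7^1 ≡ 7
7^2 ≡ 6
7^3 ≡ 42
7^6 ≡ 1
Hence ord(7) = 6.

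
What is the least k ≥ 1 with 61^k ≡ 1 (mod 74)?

ord(61) | φ(74) = φ(2)·φ(37) = 1·36 = 36 = 2^2 · 3^2.
Divisors of 36: 1, 2, 3, 4, 6, 9, 12, 18, 36.
Check 61^d mod 74 for each divisor in increasing order:
61^1 ≡ 61 (mod 74)
61^2 ≡ 21 (mod 74)
61^3 ≡ 23 (mod 74)
61^4 ≡ 71 (mod 74)
61^6 ≡ 11 (mod 74)
61^9 ≡ 31 (mod 74)
61^12 ≡ 47 (mod 74)
61^18 ≡ 73 (mod 74)
61^36 ≡ 1 (mod 74) ✓
Therefore the multiplicative order of 61 modulo 74 is 36.

36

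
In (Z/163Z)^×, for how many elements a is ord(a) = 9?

6

φ(163) = 163 − 1 = 162 = 2 · 3^4.
Since (Z/163Z)^× is cyclic of order 162, the number of elements of order d is φ(d) when d | 162 and 0 otherwise.
9 = 3^2 divides 162, and φ(9) = 6.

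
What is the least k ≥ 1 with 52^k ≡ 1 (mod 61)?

By Lagrange's theorem, ord_61(52) divides φ(61) = 61 − 1 = 60 = 2^2 · 3 · 5.
Divisors of 60: 1, 2, 3, 4, 5, 6, 10, 12, 15, 20, 30, 60.
Check 52^d mod 61 for each divisor in increasing order:
52^1 ≡ 52
52^2 ≡ 20
52^3 ≡ 3
52^4 ≡ 34
52^5 ≡ 60
52^6 ≡ 9
52^10 ≡ 1
Hence ord(52) = 10.

10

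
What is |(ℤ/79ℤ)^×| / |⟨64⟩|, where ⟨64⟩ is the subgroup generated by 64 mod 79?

ord(64) | φ(79) = 79 − 1 = 78 = 2 · 3 · 13.
Divisors of 78: 1, 2, 3, 6, 13, 26, 39, 78.
Evaluate successive powers at the divisors of 78:
64^1 ≡ 64
64^2 ≡ 67
64^3 ≡ 22
64^6 ≡ 10
64^13 ≡ 1
So ord_79(64) = 13, hence |⟨64⟩| = 13.
Index = |(Z/79Z)^×| / |⟨64⟩| = 78 / 13 = 6.

6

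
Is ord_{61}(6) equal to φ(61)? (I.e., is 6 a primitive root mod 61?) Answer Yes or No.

Yes

φ(61) = 61 − 1 = 60 = 2^2 · 3 · 5.
6 is a primitive root mod 61 iff 6^(φ(61)/q) ≢ 1 for every prime q | φ(61), i.e. q ∈ {2, 3, 5}.
6^30 ≡ 60 (mod 61)  [q = 2: ≢ 1 ✓]
6^20 ≡ 47 (mod 61)  [q = 3: ≢ 1 ✓]
6^12 ≡ 20 (mod 61)  [q = 5: ≢ 1 ✓]
None equal 1, so ord_61(6) = 60: 6 is a primitive root.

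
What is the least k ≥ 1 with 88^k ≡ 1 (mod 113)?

56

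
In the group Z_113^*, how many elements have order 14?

φ(113) = 113 − 1 = 112 = 2^4 · 7.
Since (Z/113Z)^× is cyclic of order 112, the number of elements of order d is φ(d) when d | 112 and 0 otherwise.
14 = 2 · 7 divides 112, and φ(14) = 6.

6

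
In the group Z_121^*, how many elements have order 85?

0

φ(121) = φ(11^2) = 11·(11−1) = 110 = 2 · 5 · 11.
(Z/121Z)^× is cyclic (|G| = 110); a cyclic group of order m has exactly φ(d) elements of each order d | m, and none otherwise.
85 does not divide 110, so no element of (Z/121Z)^× has order 85.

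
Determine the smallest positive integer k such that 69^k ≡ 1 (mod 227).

113

ord(69) | φ(227) = 227 − 1 = 226 = 2 · 113.
Divisors of 226: 1, 2, 113, 226.
Check 69^d mod 227 for each divisor in increasing order:
69^1 ≡ 69
69^2 ≡ 221
69^113 ≡ 1
The smallest such exponent is 113, so the order of 69 is 113.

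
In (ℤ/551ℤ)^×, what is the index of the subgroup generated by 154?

Since 154 ∈ (Z/551Z)^×, its order divides φ(551) = φ(19·29) = (19−1)·(29−1) = 18·28 = 504 = 2^3 · 3^2 · 7.
Divisors of 504: 1, 2, 3, 4, 6, 7, 8, 9, 12, 14, 18, 21, 24, 28, 36, 42, 56, 63, 72, 84, 126, 168, 252, 504.
Evaluate successive powers at the divisors of 504:
154^1 ≡ 154
154^2 ≡ 23
154^3 ≡ 236
154^4 ≡ 529
154^6 ≡ 45
154^7 ≡ 318
154^8 ≡ 484
154^9 ≡ 151
154^12 ≡ 372
154^14 ≡ 291
154^18 ≡ 210
154^21 ≡ 521
154^24 ≡ 83
154^28 ≡ 378
154^36 ≡ 20
154^42 ≡ 349
154^56 ≡ 175
154^63 ≡ 550
154^72 ≡ 400
154^84 ≡ 30
154^126 ≡ 1
Thus |⟨154⟩| = ord(154) = 126.
The index is φ(551) / ord(154) = 504 / 126 = 4.

4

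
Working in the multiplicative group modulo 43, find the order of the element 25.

21

By Lagrange's theorem, ord_43(25) divides φ(43) = 43 − 1 = 42 = 2 · 3 · 7.
Divisors of 42: 1, 2, 3, 6, 7, 14, 21, 42.
Test each divisor d:
25^1 ≡ 25 (mod 43)
25^2 ≡ 23 (mod 43)
25^3 ≡ 16 (mod 43)
25^6 ≡ 41 (mod 43)
25^7 ≡ 36 (mod 43)
25^14 ≡ 6 (mod 43)
25^21 ≡ 1 (mod 43) ✓
Therefore the multiplicative order of 25 modulo 43 is 21.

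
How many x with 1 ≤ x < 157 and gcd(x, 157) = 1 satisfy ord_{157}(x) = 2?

φ(157) = 157 − 1 = 156 = 2^2 · 3 · 13.
Since (Z/157Z)^× is cyclic of order 156, the number of elements of order d is φ(d) when d | 156 and 0 otherwise.
2 | 156, and φ(2) = 2 − 1 = 1.

1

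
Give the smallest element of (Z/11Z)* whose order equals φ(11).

φ(11) = 11 − 1 = 10 = 2 · 5.
Test candidates g = 2, 3, … against the prime factors q ∈ {2, 5} of φ(11): g is a generator iff g^(10/q) ≢ 1 for every such q.
g = 2: 2^5 ≡ 10; 2^2 ≡ 4 — none is 1, so 2 is a primitive root.
So 2 is the smallest generator of (Z/11Z)^×.

2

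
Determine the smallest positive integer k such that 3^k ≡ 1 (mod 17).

16

ord(3) | φ(17) = 17 − 1 = 16 = 2^4.
Divisors of 16: 1, 2, 4, 8, 16.
Evaluate successive powers at the divisors of 16:
3^1 ≡ 3 (mod 17)
3^2 ≡ 9 (mod 17)
3^4 ≡ 13 (mod 17)
3^8 ≡ 16 (mod 17)
3^16 ≡ 1 (mod 17) ✓
The smallest such exponent is 16, so the order of 3 is 16.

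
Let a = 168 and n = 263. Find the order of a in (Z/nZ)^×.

262

Since 168 ∈ (Z/263Z)^×, its order divides φ(263) = 263 − 1 = 262 = 2 · 131.
Divisors of 262: 1, 2, 131, 262.
Compute 168^d (mod 263) for the divisors d until we hit 1:
168^1 ≡ 168
168^2 ≡ 83
168^131 ≡ 262
168^262 ≡ 1
Therefore the multiplicative order of 168 modulo 263 is 262.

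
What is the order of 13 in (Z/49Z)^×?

14

ord(13) | φ(49) = φ(7^2) = 7·(7−1) = 42 = 2 · 3 · 7.
Divisors of 42: 1, 2, 3, 6, 7, 14, 21, 42.
Check 13^d mod 49 for each divisor in increasing order:
13^1 ≡ 13 (mod 49)
13^2 ≡ 22 (mod 49)
13^3 ≡ 41 (mod 49)
13^6 ≡ 15 (mod 49)
13^7 ≡ 48 (mod 49)
13^14 ≡ 1 (mod 49) ✓
So ord_49(13) = 14.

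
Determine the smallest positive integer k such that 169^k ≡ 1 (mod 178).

44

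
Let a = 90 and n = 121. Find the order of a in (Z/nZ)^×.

110

ord(90) | φ(121) = φ(11^2) = 11·(11−1) = 110 = 2 · 5 · 11.
Divisors of 110: 1, 2, 5, 10, 11, 22, 55, 110.
Evaluate successive powers at the divisors of 110:
90^1 ≡ 90
90^2 ≡ 114
90^5 ≡ 54
90^10 ≡ 12
90^11 ≡ 112
90^22 ≡ 81
90^55 ≡ 120
90^110 ≡ 1
So ord_121(90) = 110.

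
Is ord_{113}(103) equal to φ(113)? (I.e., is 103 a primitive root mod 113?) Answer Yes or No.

φ(113) = 113 − 1 = 112 = 2^4 · 7.
An element g generates (Z/113Z)^× iff g^(112/q) ≢ 1 (mod 113) for each prime q ∈ {2, 7}.
103^56 ≡ 112 (mod 113)  [q = 2: ≢ 1 ✓]
103^16 ≡ 106 (mod 113)  [q = 7: ≢ 1 ✓]
Every test exponent gives a nontrivial residue, hence 103 generates the full group.

Yes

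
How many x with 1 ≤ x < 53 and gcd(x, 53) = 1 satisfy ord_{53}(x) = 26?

12

φ(53) = 53 − 1 = 52 = 2^2 · 13.
Since (Z/53Z)^× is cyclic of order 52, the number of elements of order d is φ(d) when d | 52 and 0 otherwise.
26 = 2 · 13 divides 52, and φ(26) = 12.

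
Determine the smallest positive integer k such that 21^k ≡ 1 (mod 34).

ord(21) | φ(34) = φ(2)·φ(17) = 1·16 = 16 = 2^4.
Divisors of 16: 1, 2, 4, 8, 16.
Check 21^d mod 34 for each divisor in increasing order:
21^1 ≡ 21 (mod 34)
21^2 ≡ 33 (mod 34)
21^4 ≡ 1 (mod 34) ✓
So ord_34(21) = 4.

4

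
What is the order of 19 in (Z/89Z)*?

By Lagrange's theorem, ord_89(19) divides φ(89) = 89 − 1 = 88 = 2^3 · 11.
Divisors of 88: 1, 2, 4, 8, 11, 22, 44, 88.
Compute 19^d (mod 89) for the divisors d until we hit 1:
19^1 ≡ 19
19^2 ≡ 5
19^4 ≡ 25
19^8 ≡ 2
19^11 ≡ 12
19^22 ≡ 55
19^44 ≡ 88
19^88 ≡ 1
Therefore the multiplicative order of 19 modulo 89 is 88.

88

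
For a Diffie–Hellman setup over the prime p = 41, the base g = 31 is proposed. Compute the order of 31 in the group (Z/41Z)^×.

10

ord(31) | φ(41) = 41 − 1 = 40 = 2^3 · 5.
Divisors of 40: 1, 2, 4, 5, 8, 10, 20, 40.
Evaluate successive powers at the divisors of 40:
31^1 ≡ 31 (mod 41)
31^2 ≡ 18 (mod 41)
31^4 ≡ 37 (mod 41)
31^5 ≡ 40 (mod 41)
31^8 ≡ 16 (mod 41)
31^10 ≡ 1 (mod 41) ✓
The smallest such exponent is 10, so the order of 31 is 10.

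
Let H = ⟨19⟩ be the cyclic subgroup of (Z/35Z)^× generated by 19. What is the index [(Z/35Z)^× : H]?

4

By Lagrange's theorem, ord_35(19) divides φ(35) = φ(5·7) = (5−1)·(7−1) = 4·6 = 24 = 2^3 · 3.
Divisors of 24: 1, 2, 3, 4, 6, 8, 12, 24.
Evaluate successive powers at the divisors of 24:
19^1 ≡ 19
19^2 ≡ 11
19^3 ≡ 34
19^4 ≡ 16
19^6 ≡ 1
So ord_35(19) = 6, hence |⟨19⟩| = 6.
[(Z/35Z)^× : ⟨19⟩] = 24/6 = 4.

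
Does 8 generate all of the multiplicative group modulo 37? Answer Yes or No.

φ(37) = 37 − 1 = 36 = 2^2 · 3^2.
Test 8^(36/q) mod 37 for each prime factor q of 36:
8^18 ≡ 36 (mod 37)  [q = 2: ≢ 1 ✓]
8^12 ≡ 1 (mod 37)  [q = 3: ≡ 1 ✗]
The check at q = 3 fails, so 8 generates a proper subgroup.

No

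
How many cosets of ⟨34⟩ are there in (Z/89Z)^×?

22

By Lagrange's theorem, ord_89(34) divides φ(89) = 89 − 1 = 88 = 2^3 · 11.
Divisors of 88: 1, 2, 4, 8, 11, 22, 44, 88.
Compute 34^d (mod 89) for the divisors d until we hit 1:
34^1 ≡ 34
34^2 ≡ 88
34^4 ≡ 1
Thus |⟨34⟩| = ord(34) = 4.
Index = |(Z/89Z)^×| / |⟨34⟩| = 88 / 4 = 22.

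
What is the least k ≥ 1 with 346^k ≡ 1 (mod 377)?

28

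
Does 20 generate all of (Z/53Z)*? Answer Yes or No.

φ(53) = 53 − 1 = 52 = 2^2 · 13.
Test 20^(52/q) mod 53 for each prime factor q of 52:
20^26 ≡ 52 (mod 53)  [q = 2: ≢ 1 ✓]
20^4 ≡ 46 (mod 53)  [q = 13: ≢ 1 ✓]
All checks pass, so 20 has order 52 and is a primitive root modulo 53.

Yes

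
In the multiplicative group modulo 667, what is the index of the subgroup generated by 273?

ord(273) | φ(667) = φ(23·29) = (23−1)·(29−1) = 22·28 = 616 = 2^3 · 7 · 11.
Divisors of 616: 1, 2, 4, 7, 8, 11, 14, 22, 28, 44, 56, 77, 88, 154, 308, 616.
Evaluate successive powers at the divisors of 616:
273^1 ≡ 273 (mod 667)
273^2 ≡ 492 (mod 667)
273^4 ≡ 610 (mod 667)
273^7 ≡ 481 (mod 667)
273^8 ≡ 581 (mod 667)
273^11 ≡ 597 (mod 667)
273^14 ≡ 579 (mod 667)
273^22 ≡ 231 (mod 667)
273^28 ≡ 407 (mod 667)
273^44 ≡ 1 (mod 667) ✓
So ord_667(273) = 44, hence |⟨273⟩| = 44.
[(Z/667Z)^× : ⟨273⟩] = 616/44 = 14.

14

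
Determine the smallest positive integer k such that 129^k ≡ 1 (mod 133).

18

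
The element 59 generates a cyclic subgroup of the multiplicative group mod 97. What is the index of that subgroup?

1

ord(59) | φ(97) = 97 − 1 = 96 = 2^5 · 3.
Divisors of 96: 1, 2, 3, 4, 6, 8, 12, 16, 24, 32, 48, 96.
Evaluate successive powers at the divisors of 96:
59^1 ≡ 59
59^2 ≡ 86
59^3 ≡ 30
59^4 ≡ 24
59^6 ≡ 27
59^8 ≡ 91
59^12 ≡ 50
59^16 ≡ 36
59^24 ≡ 75
59^32 ≡ 35
59^48 ≡ 96
59^96 ≡ 1
So ord_97(59) = 96, hence |⟨59⟩| = 96.
Index = |(Z/97Z)^×| / |⟨59⟩| = 96 / 96 = 1.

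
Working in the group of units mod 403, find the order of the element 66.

5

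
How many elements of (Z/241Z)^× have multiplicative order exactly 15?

8

φ(241) = 241 − 1 = 240 = 2^4 · 3 · 5.
Since (Z/241Z)^× is cyclic of order 240, the number of elements of order d is φ(d) when d | 240 and 0 otherwise.
15 = 3 · 5 divides 240, and φ(15) = 8.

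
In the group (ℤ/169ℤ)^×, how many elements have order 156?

φ(169) = φ(13^2) = 13·(13−1) = 156 = 2^2 · 3 · 13.
Since (Z/169Z)^× is cyclic of order 156, the number of elements of order d is φ(d) when d | 156 and 0 otherwise.
156 = 2^2 · 3 · 13 divides 156, and φ(156) = 48.

48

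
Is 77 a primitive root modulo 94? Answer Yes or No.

Yes

φ(94) = φ(2)·φ(47) = 1·46 = 46 = 2 · 23.
Test 77^(46/q) mod 94 for each prime factor q of 46:
77^23 ≡ 93 (mod 94)  [q = 2: ≢ 1 ✓]
77^2 ≡ 7 (mod 94)  [q = 23: ≢ 1 ✓]
All checks pass, so 77 has order 46 and is a primitive root modulo 94.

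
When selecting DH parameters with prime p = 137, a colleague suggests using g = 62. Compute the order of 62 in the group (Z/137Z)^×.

Since 62 ∈ (Z/137Z)^×, its order divides φ(137) = 137 − 1 = 136 = 2^3 · 17.
Divisors of 136: 1, 2, 4, 8, 17, 34, 68, 136.
Test each divisor d:
62^1 ≡ 62 (mod 137)
62^2 ≡ 8 (mod 137)
62^4 ≡ 64 (mod 137)
62^8 ≡ 123 (mod 137)
62^17 ≡ 96 (mod 137)
62^34 ≡ 37 (mod 137)
62^68 ≡ 136 (mod 137)
62^136 ≡ 1 (mod 137) ✓
The smallest such exponent is 136, so the order of 62 is 136.

136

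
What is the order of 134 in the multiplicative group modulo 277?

276

ord(134) | φ(277) = 277 − 1 = 276 = 2^2 · 3 · 23.
Divisors of 276: 1, 2, 3, 4, 6, 12, 23, 46, 69, 92, 138, 276.
Compute 134^d (mod 277) for the divisors d until we hit 1:
134^1 ≡ 134 (mod 277)
134^2 ≡ 228 (mod 277)
134^3 ≡ 82 (mod 277)
134^4 ≡ 185 (mod 277)
134^6 ≡ 76 (mod 277)
134^12 ≡ 236 (mod 277)
134^23 ≡ 242 (mod 277)
134^46 ≡ 117 (mod 277)
134^69 ≡ 60 (mod 277)
134^92 ≡ 116 (mod 277)
134^138 ≡ 276 (mod 277)
134^276 ≡ 1 (mod 277) ✓
Hence ord(134) = 276.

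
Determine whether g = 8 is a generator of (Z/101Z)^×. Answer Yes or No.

Yes

φ(101) = 101 − 1 = 100 = 2^2 · 5^2.
It suffices to check that the order of 8 is not a proper divisor of 100: compute 8^(100/q) for q ∈ {2, 5}.
8^50 ≡ 100 (mod 101)  [q = 2: ≢ 1 ✓]
8^20 ≡ 87 (mod 101)  [q = 5: ≢ 1 ✓]
All checks pass, so 8 has order 100 and is a primitive root modulo 101.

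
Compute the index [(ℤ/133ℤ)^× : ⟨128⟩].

6

By Lagrange's theorem, ord_133(128) divides φ(133) = φ(7·19) = (7−1)·(19−1) = 6·18 = 108 = 2^2 · 3^3.
Divisors of 108: 1, 2, 3, 4, 6, 9, 12, 18, 27, 36, 54, 108.
Evaluate successive powers at the divisors of 108:
128^1 ≡ 128 (mod 133)
128^2 ≡ 25 (mod 133)
128^3 ≡ 8 (mod 133)
128^4 ≡ 93 (mod 133)
128^6 ≡ 64 (mod 133)
128^9 ≡ 113 (mod 133)
128^12 ≡ 106 (mod 133)
128^18 ≡ 1 (mod 133) ✓
Thus |⟨128⟩| = ord(128) = 18.
The index is φ(133) / ord(128) = 108 / 18 = 6.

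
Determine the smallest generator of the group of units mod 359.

7

φ(359) = 359 − 1 = 358 = 2 · 179.
Test candidates g = 2, 3, … against the prime factors q ∈ {2, 179} of φ(359): g is a generator iff g^(358/q) ≢ 1 for every such q.
g = 2: 2^179 ≡ 1 — hits 1, so not a primitive root.
g = 3: 3^179 ≡ 1 — hits 1, so not a primitive root.
g = 4: 4^179 ≡ 1 — hits 1, so not a primitive root.
g = 5: 5^179 ≡ 1 — hits 1, so not a primitive root.
g = 6: 6^179 ≡ 1 — hits 1, so not a primitive root.
g = 7: 7^179 ≡ 358; 7^2 ≡ 49 — none is 1, so 7 is a primitive root.
So 7 is the smallest generator of (Z/359Z)^×.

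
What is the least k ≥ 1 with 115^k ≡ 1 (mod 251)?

Since 115 ∈ (Z/251Z)^×, its order divides φ(251) = 251 − 1 = 250 = 2 · 5^3.
Divisors of 250: 1, 2, 5, 10, 25, 50, 125, 250.
Test each divisor d:
115^1 ≡ 115 (mod 251)
115^2 ≡ 173 (mod 251)
115^5 ≡ 123 (mod 251)
115^10 ≡ 69 (mod 251)
115^25 ≡ 20 (mod 251)
115^50 ≡ 149 (mod 251)
115^125 ≡ 1 (mod 251) ✓
The smallest such exponent is 125, so the order of 115 is 125.

125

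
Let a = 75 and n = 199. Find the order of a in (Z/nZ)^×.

ord(75) | φ(199) = 199 − 1 = 198 = 2 · 3^2 · 11.
Divisors of 198: 1, 2, 3, 6, 9, 11, 18, 22, 33, 66, 99, 198.
Compute 75^d (mod 199) for the divisors d until we hit 1:
75^1 ≡ 75 (mod 199)
75^2 ≡ 53 (mod 199)
75^3 ≡ 194 (mod 199)
75^6 ≡ 25 (mod 199)
75^9 ≡ 74 (mod 199)
75^11 ≡ 141 (mod 199)
75^18 ≡ 103 (mod 199)
75^22 ≡ 180 (mod 199)
75^33 ≡ 107 (mod 199)
75^66 ≡ 106 (mod 199)
75^99 ≡ 198 (mod 199)
75^198 ≡ 1 (mod 199) ✓
Therefore the multiplicative order of 75 modulo 199 is 198.

198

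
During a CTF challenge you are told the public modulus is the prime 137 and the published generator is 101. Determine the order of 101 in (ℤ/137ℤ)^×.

68

ord(101) | φ(137) = 137 − 1 = 136 = 2^3 · 17.
Divisors of 136: 1, 2, 4, 8, 17, 34, 68, 136.
Check 101^d mod 137 for each divisor in increasing order:
101^1 ≡ 101 (mod 137)
101^2 ≡ 63 (mod 137)
101^4 ≡ 133 (mod 137)
101^8 ≡ 16 (mod 137)
101^17 ≡ 100 (mod 137)
101^34 ≡ 136 (mod 137)
101^68 ≡ 1 (mod 137) ✓
Therefore the multiplicative order of 101 modulo 137 is 68.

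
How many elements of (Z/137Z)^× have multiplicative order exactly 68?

φ(137) = 137 − 1 = 136 = 2^3 · 17.
Since (Z/137Z)^× is cyclic of order 136, the number of elements of order d is φ(d) when d | 136 and 0 otherwise.
68 = 2^2 · 17 divides 136, and φ(68) = 32.

32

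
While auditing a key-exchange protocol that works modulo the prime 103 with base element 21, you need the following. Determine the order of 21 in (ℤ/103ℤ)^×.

102

The order of 21 must divide φ(103) = 103 − 1 = 102 = 2 · 3 · 17.
Divisors of 102: 1, 2, 3, 6, 17, 34, 51, 102.
Check 21^d mod 103 for each divisor in increasing order:
21^1 ≡ 21
21^2 ≡ 29
21^3 ≡ 94
21^6 ≡ 81
21^17 ≡ 57
21^34 ≡ 56
21^51 ≡ 102
21^102 ≡ 1
Hence ord(21) = 102.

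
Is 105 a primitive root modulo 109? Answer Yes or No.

φ(109) = 109 − 1 = 108 = 2^2 · 3^3.
105 is a primitive root mod 109 iff 105^(φ(109)/q) ≢ 1 for every prime q | φ(109), i.e. q ∈ {2, 3}.
105^54 ≡ 1 (mod 109)  [q = 2: ≡ 1 ✗]
105^36 ≡ 1 (mod 109)  [q = 3: ≡ 1 ✗]
Since 105^54 ≡ 1, the order of 105 divides 54 < 108, so 105 is not a primitive root.

No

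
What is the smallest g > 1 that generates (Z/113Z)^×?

3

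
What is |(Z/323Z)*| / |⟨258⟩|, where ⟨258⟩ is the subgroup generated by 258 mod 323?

6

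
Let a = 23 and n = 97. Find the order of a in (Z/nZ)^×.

96

Since 23 ∈ (Z/97Z)^×, its order divides φ(97) = 97 − 1 = 96 = 2^5 · 3.
Divisors of 96: 1, 2, 3, 4, 6, 8, 12, 16, 24, 32, 48, 96.
Compute 23^d (mod 97) for the divisors d until we hit 1:
23^1 ≡ 23
23^2 ≡ 44
23^3 ≡ 42
23^4 ≡ 93
23^6 ≡ 18
23^8 ≡ 16
23^12 ≡ 33
23^16 ≡ 62
23^24 ≡ 22
23^32 ≡ 61
23^48 ≡ 96
23^96 ≡ 1
So ord_97(23) = 96.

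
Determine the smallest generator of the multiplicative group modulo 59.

φ(59) = 59 − 1 = 58 = 2 · 29.
Test candidates g = 2, 3, … against the prime factors q ∈ {2, 29} of φ(59): g is a generator iff g^(58/q) ≢ 1 for every such q.
g = 2: 2^29 ≡ 58; 2^2 ≡ 4 — none is 1, so 2 is a primitive root.
Hence the least primitive root of 59 is 2.

2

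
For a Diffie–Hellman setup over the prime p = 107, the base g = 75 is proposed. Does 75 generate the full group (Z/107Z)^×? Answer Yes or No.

φ(107) = 107 − 1 = 106 = 2 · 53.
Test 75^(106/q) mod 107 for each prime factor q of 106:
75^53 ≡ 1 (mod 107)  [q = 2: ≡ 1 ✗]
75^2 ≡ 61 (mod 107)  [q = 53: ≢ 1 ✓]
75^53 ≡ 1 shows ord(75) | 53, strictly less than φ(107); not a primitive root.

No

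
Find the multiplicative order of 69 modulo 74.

36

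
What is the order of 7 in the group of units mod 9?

The order of 7 must divide φ(9) = φ(3^2) = 3·(3−1) = 6 = 2 · 3.
Divisors of 6: 1, 2, 3, 6.
Evaluate successive powers at the divisors of 6:
7^1 ≡ 7
7^2 ≡ 4
7^3 ≡ 1
Therefore the multiplicative order of 7 modulo 9 is 3.

3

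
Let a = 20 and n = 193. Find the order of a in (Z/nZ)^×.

64

ord(20) | φ(193) = 193 − 1 = 192 = 2^6 · 3.
Divisors of 192: 1, 2, 3, 4, 6, 8, 12, 16, 24, 32, 48, 64, 96, 192.
Evaluate successive powers at the divisors of 192:
20^1 ≡ 20 (mod 193)
20^2 ≡ 14 (mod 193)
20^3 ≡ 87 (mod 193)
20^4 ≡ 3 (mod 193)
20^6 ≡ 42 (mod 193)
20^8 ≡ 9 (mod 193)
20^12 ≡ 27 (mod 193)
20^16 ≡ 81 (mod 193)
20^24 ≡ 150 (mod 193)
20^32 ≡ 192 (mod 193)
20^48 ≡ 112 (mod 193)
20^64 ≡ 1 (mod 193) ✓
Therefore the multiplicative order of 20 modulo 193 is 64.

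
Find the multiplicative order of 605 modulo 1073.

252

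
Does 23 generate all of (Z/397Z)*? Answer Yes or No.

No

φ(397) = 397 − 1 = 396 = 2^2 · 3^2 · 11.
It suffices to check that the order of 23 is not a proper divisor of 396: compute 23^(396/q) for q ∈ {2, 3, 11}.
23^198 ≡ 1 (mod 397)  [q = 2: ≡ 1 ✗]
23^132 ≡ 34 (mod 397)  [q = 3: ≢ 1 ✓]
23^36 ≡ 393 (mod 397)  [q = 11: ≢ 1 ✓]
Since 23^198 ≡ 1, the order of 23 divides 198 < 396, so 23 is not a primitive root.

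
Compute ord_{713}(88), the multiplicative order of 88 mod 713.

66

ord(88) | φ(713) = φ(23·31) = (23−1)·(31−1) = 22·30 = 660 = 2^2 · 3 · 5 · 11.
Divisors of 660: 1, 2, 3, 4, 5, 6, 10, 11, 12, 15, 20, 22, 30, 33, 44, 55, 60, 66, 110, 132, 165, 220, 330, 660.
Compute 88^d (mod 713) for the divisors d until we hit 1:
88^1 ≡ 88
88^2 ≡ 614
88^3 ≡ 557
88^4 ≡ 532
88^5 ≡ 471
88^6 ≡ 94
88^10 ≡ 98
88^11 ≡ 68
88^12 ≡ 280
88^15 ≡ 526
88^20 ≡ 335
88^22 ≡ 346
88^30 ≡ 32
88^33 ≡ 712
88^44 ≡ 645
88^55 ≡ 367
88^60 ≡ 311
88^66 ≡ 1
The smallest such exponent is 66, so the order of 88 is 66.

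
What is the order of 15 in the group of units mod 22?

5

By Lagrange's theorem, ord_22(15) divides φ(22) = φ(2)·φ(11) = 1·10 = 10 = 2 · 5.
Divisors of 10: 1, 2, 5, 10.
Check 15^d mod 22 for each divisor in increasing order:
15^1 ≡ 15 (mod 22)
15^2 ≡ 5 (mod 22)
15^5 ≡ 1 (mod 22) ✓
Hence ord(15) = 5.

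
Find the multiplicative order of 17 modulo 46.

22

Since 17 ∈ (Z/46Z)^×, its order divides φ(46) = φ(2)·φ(23) = 1·22 = 22 = 2 · 11.
Divisors of 22: 1, 2, 11, 22.
Check 17^d mod 46 for each divisor in increasing order:
17^1 ≡ 17
17^2 ≡ 13
17^11 ≡ 45
17^22 ≡ 1
Therefore the multiplicative order of 17 modulo 46 is 22.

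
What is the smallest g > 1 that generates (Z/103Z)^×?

5

φ(103) = 103 − 1 = 102 = 2 · 3 · 17.
Test candidates g = 2, 3, … against the prime factors q ∈ {2, 3, 17} of φ(103): g is a generator iff g^(102/q) ≢ 1 for every such q.
g = 2: 2^51 ≡ 1 — hits 1, so not a primitive root.
g = 3: 3^51 ≡ 102; 3^34 ≡ 1 — hits 1, so not a primitive root.
g = 4: 4^51 ≡ 1 — hits 1, so not a primitive root.
g = 5: 5^51 ≡ 102; 5^34 ≡ 56; 5^6 ≡ 72 — none is 1, so 5 is a primitive root.
The smallest primitive root modulo 103 is 5.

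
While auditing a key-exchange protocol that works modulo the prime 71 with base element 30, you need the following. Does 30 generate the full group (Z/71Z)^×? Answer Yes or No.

φ(71) = 71 − 1 = 70 = 2 · 5 · 7.
30 is a primitive root mod 71 iff 30^(φ(71)/q) ≢ 1 for every prime q | φ(71), i.e. q ∈ {2, 5, 7}.
30^35 ≡ 1 (mod 71)  [q = 2: ≡ 1 ✗]
30^14 ≡ 1 (mod 71)  [q = 5: ≡ 1 ✗]
30^10 ≡ 20 (mod 71)  [q = 7: ≢ 1 ✓]
The check at q = 2 fails, so 30 generates a proper subgroup.

No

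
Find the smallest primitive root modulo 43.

φ(43) = 43 − 1 = 42 = 2 · 3 · 7.
Test candidates g = 2, 3, … against the prime factors q ∈ {2, 3, 7} of φ(43): g is a generator iff g^(42/q) ≢ 1 for every such q.
g = 2: 2^21 ≡ 42; 2^14 ≡ 1 — hits 1, so not a primitive root.
g = 3: 3^21 ≡ 42; 3^14 ≡ 36; 3^6 ≡ 41 — none is 1, so 3 is a primitive root.
Hence the least primitive root of 43 is 3.

3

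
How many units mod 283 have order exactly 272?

φ(283) = 283 − 1 = 282 = 2 · 3 · 47.
In a cyclic group of order 282, there are φ(d) elements of order d for each divisor d of 282, and zero for non-divisors.
Here 282 is not a multiple of 272, so there are no elements of order 272.

0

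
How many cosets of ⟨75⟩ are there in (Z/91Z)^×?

12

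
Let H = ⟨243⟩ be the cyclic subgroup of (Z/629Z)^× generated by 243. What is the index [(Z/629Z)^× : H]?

4

Since 243 ∈ (Z/629Z)^×, its order divides φ(629) = φ(17·37) = (17−1)·(37−1) = 16·36 = 576 = 2^6 · 3^2.
Divisors of 576: 1, 2, 3, 4, 6, 8, 9, 12, 16, 18, 24, 32, 36, 48, 64, 72, 96, 144, 192, 288, 576.
Compute 243^d (mod 629) for the divisors d until we hit 1:
243^1 ≡ 243 (mod 629)
243^2 ≡ 552 (mod 629)
243^3 ≡ 159 (mod 629)
243^4 ≡ 268 (mod 629)
243^6 ≡ 121 (mod 629)
243^8 ≡ 118 (mod 629)
243^9 ≡ 369 (mod 629)
243^12 ≡ 174 (mod 629)
243^16 ≡ 86 (mod 629)
243^18 ≡ 297 (mod 629)
243^24 ≡ 84 (mod 629)
243^32 ≡ 477 (mod 629)
243^36 ≡ 149 (mod 629)
243^48 ≡ 137 (mod 629)
243^64 ≡ 460 (mod 629)
243^72 ≡ 186 (mod 629)
243^96 ≡ 528 (mod 629)
243^144 ≡ 1 (mod 629) ✓
So ord_629(243) = 144, hence |⟨243⟩| = 144.
The index is φ(629) / ord(243) = 576 / 144 = 4.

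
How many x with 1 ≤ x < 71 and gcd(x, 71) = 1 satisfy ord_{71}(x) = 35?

24

φ(71) = 71 − 1 = 70 = 2 · 5 · 7.
Since (Z/71Z)^× is cyclic of order 70, the number of elements of order d is φ(d) when d | 70 and 0 otherwise.
35 = 5 · 7 divides 70, and φ(35) = 24.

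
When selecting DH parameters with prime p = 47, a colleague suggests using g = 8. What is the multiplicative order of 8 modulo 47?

23

The order of 8 must divide φ(47) = 47 − 1 = 46 = 2 · 23.
Divisors of 46: 1, 2, 23, 46.
Test each divisor d:
8^1 ≡ 8 (mod 47)
8^2 ≡ 17 (mod 47)
8^23 ≡ 1 (mod 47) ✓
Hence ord(8) = 23.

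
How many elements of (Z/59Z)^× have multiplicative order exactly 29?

φ(59) = 59 − 1 = 58 = 2 · 29.
(Z/59Z)^× is cyclic (|G| = 58); a cyclic group of order m has exactly φ(d) elements of each order d | m, and none otherwise.
29 | 58, and φ(29) = 29 − 1 = 28.

28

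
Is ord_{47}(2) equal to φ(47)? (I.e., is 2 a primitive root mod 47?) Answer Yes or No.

No

φ(47) = 47 − 1 = 46 = 2 · 23.
2 is a primitive root mod 47 iff 2^(φ(47)/q) ≢ 1 for every prime q | φ(47), i.e. q ∈ {2, 23}.
2^23 ≡ 1 (mod 47)  [q = 2: ≡ 1 ✗]
2^2 ≡ 4 (mod 47)  [q = 23: ≢ 1 ✓]
2^23 ≡ 1 shows ord(2) | 23, strictly less than φ(47); not a primitive root.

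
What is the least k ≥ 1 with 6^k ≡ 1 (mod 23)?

ord(6) | φ(23) = 23 − 1 = 22 = 2 · 11.
Divisors of 22: 1, 2, 11, 22.
Check 6^d mod 23 for each divisor in increasing order:
6^1 ≡ 6 (mod 23)
6^2 ≡ 13 (mod 23)
6^11 ≡ 1 (mod 23) ✓
The smallest such exponent is 11, so the order of 6 is 11.

11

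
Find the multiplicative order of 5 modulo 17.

Since 5 ∈ (Z/17Z)^×, its order divides φ(17) = 17 − 1 = 16 = 2^4.
Divisors of 16: 1, 2, 4, 8, 16.
Test each divisor d:
5^1 ≡ 5 (mod 17)
5^2 ≡ 8 (mod 17)
5^4 ≡ 13 (mod 17)
5^8 ≡ 16 (mod 17)
5^16 ≡ 1 (mod 17) ✓
So ord_17(5) = 16.

16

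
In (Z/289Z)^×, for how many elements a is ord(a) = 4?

2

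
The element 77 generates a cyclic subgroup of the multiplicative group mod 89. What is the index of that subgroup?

11

ord(77) | φ(89) = 89 − 1 = 88 = 2^3 · 11.
Divisors of 88: 1, 2, 4, 8, 11, 22, 44, 88.
Test each divisor d:
77^1 ≡ 77 (mod 89)
77^2 ≡ 55 (mod 89)
77^4 ≡ 88 (mod 89)
77^8 ≡ 1 (mod 89) ✓
So ord_89(77) = 8, hence |⟨77⟩| = 8.
The index is φ(89) / ord(77) = 88 / 8 = 11.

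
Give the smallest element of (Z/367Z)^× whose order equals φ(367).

φ(367) = 367 − 1 = 366 = 2 · 3 · 61.
Test candidates g = 2, 3, … against the prime factors q ∈ {2, 3, 61} of φ(367): g is a generator iff g^(366/q) ≢ 1 for every such q.
g = 2: 2^183 ≡ 1 — hits 1, so not a primitive root.
g = 3: 3^183 ≡ 366; 3^122 ≡ 1 — hits 1, so not a primitive root.
g = 4: 4^183 ≡ 1 — hits 1, so not a primitive root.
g = 5: 5^183 ≡ 366; 5^122 ≡ 1 — hits 1, so not a primitive root.
g = 6: 6^183 ≡ 366; 6^122 ≡ 283; 6^6 ≡ 47 — none is 1, so 6 is a primitive root.
The smallest primitive root modulo 367 is 6.

6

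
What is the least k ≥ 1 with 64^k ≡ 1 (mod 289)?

ord(64) | φ(289) = φ(17^2) = 17·(17−1) = 272 = 2^4 · 17.
Divisors of 272: 1, 2, 4, 8, 16, 17, 34, 68, 136, 272.
Compute 64^d (mod 289) for the divisors d until we hit 1:
64^1 ≡ 64 (mod 289)
64^2 ≡ 50 (mod 289)
64^4 ≡ 188 (mod 289)
64^8 ≡ 86 (mod 289)
64^16 ≡ 171 (mod 289)
64^17 ≡ 251 (mod 289)
64^34 ≡ 288 (mod 289)
64^68 ≡ 1 (mod 289) ✓
The smallest such exponent is 68, so the order of 64 is 68.

68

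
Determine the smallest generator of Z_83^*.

2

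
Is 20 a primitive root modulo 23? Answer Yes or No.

φ(23) = 23 − 1 = 22 = 2 · 11.
An element g generates (Z/23Z)^× iff g^(22/q) ≢ 1 (mod 23) for each prime q ∈ {2, 11}.
20^11 ≡ 22 (mod 23)  [q = 2: ≢ 1 ✓]
20^2 ≡ 9 (mod 23)  [q = 11: ≢ 1 ✓]
Every test exponent gives a nontrivial residue, hence 20 generates the full group.

Yes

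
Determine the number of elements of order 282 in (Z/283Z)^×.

92

φ(283) = 283 − 1 = 282 = 2 · 3 · 47.
In a cyclic group of order 282, there are φ(d) elements of order d for each divisor d of 282, and zero for non-divisors.
282 = 2 · 3 · 47 divides 282, and φ(282) = 92.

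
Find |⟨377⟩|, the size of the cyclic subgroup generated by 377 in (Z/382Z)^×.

38

ord(377) | φ(382) = φ(2)·φ(191) = 1·190 = 190 = 2 · 5 · 19.
Divisors of 190: 1, 2, 5, 10, 19, 38, 95, 190.
Compute 377^d (mod 382) for the divisors d until we hit 1:
377^1 ≡ 377 (mod 382)
377^2 ≡ 25 (mod 382)
377^5 ≡ 313 (mod 382)
377^10 ≡ 177 (mod 382)
377^19 ≡ 381 (mod 382)
377^38 ≡ 1 (mod 382) ✓
Therefore the multiplicative order of 377 modulo 382 is 38.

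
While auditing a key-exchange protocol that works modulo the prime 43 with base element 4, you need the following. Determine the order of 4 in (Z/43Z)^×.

7

The order of 4 must divide φ(43) = 43 − 1 = 42 = 2 · 3 · 7.
Divisors of 42: 1, 2, 3, 6, 7, 14, 21, 42.
Compute 4^d (mod 43) for the divisors d until we hit 1:
4^1 ≡ 4 (mod 43)
4^2 ≡ 16 (mod 43)
4^3 ≡ 21 (mod 43)
4^6 ≡ 11 (mod 43)
4^7 ≡ 1 (mod 43) ✓
Therefore the multiplicative order of 4 modulo 43 is 7.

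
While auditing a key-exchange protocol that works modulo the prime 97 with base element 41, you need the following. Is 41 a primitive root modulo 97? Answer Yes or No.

Yes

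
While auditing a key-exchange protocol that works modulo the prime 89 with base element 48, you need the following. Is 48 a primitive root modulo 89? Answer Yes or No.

φ(89) = 89 − 1 = 88 = 2^3 · 11.
It suffices to check that the order of 48 is not a proper divisor of 88: compute 48^(88/q) for q ∈ {2, 11}.
48^44 ≡ 88 (mod 89)  [q = 2: ≢ 1 ✓]
48^8 ≡ 32 (mod 89)  [q = 11: ≢ 1 ✓]
Every test exponent gives a nontrivial residue, hence 48 generates the full group.

Yes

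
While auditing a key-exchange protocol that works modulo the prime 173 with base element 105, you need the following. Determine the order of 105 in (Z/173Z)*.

By Lagrange's theorem, ord_173(105) divides φ(173) = 173 − 1 = 172 = 2^2 · 43.
Divisors of 172: 1, 2, 4, 43, 86, 172.
Check 105^d mod 173 for each divisor in increasing order:
105^1 ≡ 105
105^2 ≡ 126
105^4 ≡ 133
105^43 ≡ 80
105^86 ≡ 172
105^172 ≡ 1
The smallest such exponent is 172, so the order of 105 is 172.

172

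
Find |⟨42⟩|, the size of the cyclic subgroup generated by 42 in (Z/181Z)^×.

5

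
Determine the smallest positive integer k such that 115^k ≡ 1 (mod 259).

18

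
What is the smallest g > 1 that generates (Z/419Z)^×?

2

φ(419) = 419 − 1 = 418 = 2 · 11 · 19.
Test candidates g = 2, 3, … against the prime factors q ∈ {2, 11, 19} of φ(419): g is a generator iff g^(418/q) ≢ 1 for every such q.
g = 2: 2^209 ≡ 418; 2^38 ≡ 334; 2^22 ≡ 114 — none is 1, so 2 is a primitive root.
Hence the least primitive root of 419 is 2.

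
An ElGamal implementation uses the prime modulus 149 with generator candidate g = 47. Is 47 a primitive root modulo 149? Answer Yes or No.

φ(149) = 149 − 1 = 148 = 2^2 · 37.
Test 47^(148/q) mod 149 for each prime factor q of 148:
47^74 ≡ 1 (mod 149)  [q = 2: ≡ 1 ✗]
47^4 ≡ 80 (mod 149)  [q = 37: ≢ 1 ✓]
47^74 ≡ 1 shows ord(47) | 74, strictly less than φ(149); not a primitive root.

No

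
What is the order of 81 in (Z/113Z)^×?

The order of 81 must divide φ(113) = 113 − 1 = 112 = 2^4 · 7.
Divisors of 112: 1, 2, 4, 7, 8, 14, 16, 28, 56, 112.
Evaluate successive powers at the divisors of 112:
81^1 ≡ 81
81^2 ≡ 7
81^4 ≡ 49
81^7 ≡ 98
81^8 ≡ 28
81^14 ≡ 112
81^16 ≡ 106
81^28 ≡ 1
Therefore the multiplicative order of 81 modulo 113 is 28.

28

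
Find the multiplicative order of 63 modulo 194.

32

The order of 63 must divide φ(194) = φ(2)·φ(97) = 1·96 = 96 = 2^5 · 3.
Divisors of 96: 1, 2, 3, 4, 6, 8, 12, 16, 24, 32, 48, 96.
Evaluate successive powers at the divisors of 96:
63^1 ≡ 63 (mod 194)
63^2 ≡ 89 (mod 194)
63^3 ≡ 175 (mod 194)
63^4 ≡ 161 (mod 194)
63^6 ≡ 167 (mod 194)
63^8 ≡ 119 (mod 194)
63^12 ≡ 147 (mod 194)
63^16 ≡ 193 (mod 194)
63^24 ≡ 75 (mod 194)
63^32 ≡ 1 (mod 194) ✓
The smallest such exponent is 32, so the order of 63 is 32.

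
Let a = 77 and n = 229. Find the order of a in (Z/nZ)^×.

By Lagrange's theorem, ord_229(77) divides φ(229) = 229 − 1 = 228 = 2^2 · 3 · 19.
Divisors of 228: 1, 2, 3, 4, 6, 12, 19, 38, 57, 76, 114, 228.
Compute 77^d (mod 229) for the divisors d until we hit 1:
77^1 ≡ 77 (mod 229)
77^2 ≡ 204 (mod 229)
77^3 ≡ 136 (mod 229)
77^4 ≡ 167 (mod 229)
77^6 ≡ 176 (mod 229)
77^12 ≡ 61 (mod 229)
77^19 ≡ 211 (mod 229)
77^38 ≡ 95 (mod 229)
77^57 ≡ 122 (mod 229)
77^76 ≡ 94 (mod 229)
77^114 ≡ 228 (mod 229)
77^228 ≡ 1 (mod 229) ✓
The smallest such exponent is 228, so the order of 77 is 228.

228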